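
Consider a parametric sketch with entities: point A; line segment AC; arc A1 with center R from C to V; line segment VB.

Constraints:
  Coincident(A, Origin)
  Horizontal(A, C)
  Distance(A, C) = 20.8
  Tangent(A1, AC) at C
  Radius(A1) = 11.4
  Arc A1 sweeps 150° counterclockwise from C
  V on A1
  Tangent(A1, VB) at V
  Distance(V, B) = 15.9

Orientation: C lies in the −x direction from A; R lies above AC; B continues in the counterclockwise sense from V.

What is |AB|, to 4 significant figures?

41.08

A is at the origin; A and C share the same y with |AC| = 20.8 and C on the −x side, so C = (-20.80, 0.000). Since A1 is tangent to AC there, RC ⟂ AC, so R = C + (0, 11.4) = (-20.80, 11.40). On A1, C sits at bearing -90° from R; a 150° counterclockwise sweep puts V at bearing 60°, so V = R + 11.4·(cos 60°, sin 60°) = (-15.10, 21.27). A1 meets VB tangentially, so RV is at right angles to VB, so VB runs along (−sin 60°, cos 60°); with |VB| = 15.9, B = (-28.87, 29.22). Then |AB| = |B − A| = 41.08.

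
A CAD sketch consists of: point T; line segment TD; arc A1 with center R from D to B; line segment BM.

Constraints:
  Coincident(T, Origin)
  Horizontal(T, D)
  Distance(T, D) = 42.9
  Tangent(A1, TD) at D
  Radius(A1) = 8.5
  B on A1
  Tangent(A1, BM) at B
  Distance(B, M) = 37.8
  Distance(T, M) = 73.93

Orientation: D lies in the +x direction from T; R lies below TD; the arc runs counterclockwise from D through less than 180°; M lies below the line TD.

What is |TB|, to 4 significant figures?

38.81

T is at the origin; TD is horizontal with |TD| = 42.9 and D on the +x side, so D = (42.90, 0.000). Since A1 is tangent to TD there, RD ⟂ TD, so R = D + (0, -8.5) = (42.90, -8.500). Since RB ⟂ BM (tangency), |RM| = √(8.5² + 37.8²) = 38.74 regardless of where B sits on A1. So M lies on both circle(T, 73.93) and circle(R, 38.74); the below-TD intersection is M = (59.92, -43.31). B is the foot of the tangent from M: B = (36.27, -13.82).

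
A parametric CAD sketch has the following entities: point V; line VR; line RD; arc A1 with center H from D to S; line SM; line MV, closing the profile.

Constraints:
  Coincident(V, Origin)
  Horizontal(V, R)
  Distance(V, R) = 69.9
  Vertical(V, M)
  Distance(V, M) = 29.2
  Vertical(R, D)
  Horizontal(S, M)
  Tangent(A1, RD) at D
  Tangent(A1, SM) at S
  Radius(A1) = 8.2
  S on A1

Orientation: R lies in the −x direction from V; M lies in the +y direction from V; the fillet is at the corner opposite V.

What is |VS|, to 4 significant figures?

68.26

The virtual corner opposite V is at (-69.90, 29.20). The tangent condition forces HD to be normal to RD and tangency of A1 to SM means the radius HS is perpendicular to SM, with radius 8.2, so the center H sits 8.2 in from both sides at H = (-61.70, 21.00). That places the tangent points at D = (-69.90, 21.00) on RD and S = (-61.70, 29.20) on SM. Then |VS| = |S − V| = 68.26.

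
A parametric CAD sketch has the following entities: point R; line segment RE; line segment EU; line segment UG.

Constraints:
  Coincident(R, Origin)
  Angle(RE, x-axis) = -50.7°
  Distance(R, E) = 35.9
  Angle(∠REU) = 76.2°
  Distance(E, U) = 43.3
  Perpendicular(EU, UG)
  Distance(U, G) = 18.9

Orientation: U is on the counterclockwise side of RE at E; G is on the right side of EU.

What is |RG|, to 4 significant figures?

64.01

∠REU = 76.2°, so EU runs at -50.7° + (180° − 76.2°) = 53.10° from the x-axis; with |EU| = 43.3, U = E + 43.3·(cos 53.10°, sin 53.10°) = (48.74, 6.845). EU is perpendicular to UG; with |UG| = 18.9 on the right of EU, G = U + 18.9·(0.7997, -0.6004) = (63.85, -4.502). Then |RG| = |G − R| = 64.01.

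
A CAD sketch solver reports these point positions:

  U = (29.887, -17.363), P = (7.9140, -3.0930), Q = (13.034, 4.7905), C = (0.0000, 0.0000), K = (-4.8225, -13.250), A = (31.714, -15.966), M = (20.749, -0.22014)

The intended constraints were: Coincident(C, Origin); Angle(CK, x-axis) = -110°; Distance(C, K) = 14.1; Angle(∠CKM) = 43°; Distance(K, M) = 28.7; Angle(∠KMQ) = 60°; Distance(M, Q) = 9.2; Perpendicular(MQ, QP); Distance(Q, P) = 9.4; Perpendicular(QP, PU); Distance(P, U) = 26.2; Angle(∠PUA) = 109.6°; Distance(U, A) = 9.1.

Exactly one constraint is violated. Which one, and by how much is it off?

Distance(U, A) = 9.1 — off by 6.80.

C = (0.00, 0.00) ✓; CK at -110.0° ✓; |CK| = 14.10 ✓; ∠CKM = 43.00° ✓; |KM| = 28.70 ✓; ∠KMQ = 60.00° ✓; |MQ| = 9.199 ✓; ∠(MQ, QP) = 90.00° ✓; |QP| = 9.400 ✓; ∠(QP, PU) = 90.00° ✓; |PU| = 26.20 ✓; ∠PUA = 109.6° ✓; |UA| = 2.300 ✗.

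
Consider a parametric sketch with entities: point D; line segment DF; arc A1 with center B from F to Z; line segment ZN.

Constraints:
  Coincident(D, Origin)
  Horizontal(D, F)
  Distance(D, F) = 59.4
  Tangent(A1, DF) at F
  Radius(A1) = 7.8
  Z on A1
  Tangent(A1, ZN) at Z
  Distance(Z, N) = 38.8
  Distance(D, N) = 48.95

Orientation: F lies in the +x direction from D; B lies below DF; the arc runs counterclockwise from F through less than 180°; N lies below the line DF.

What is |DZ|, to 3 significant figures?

52.9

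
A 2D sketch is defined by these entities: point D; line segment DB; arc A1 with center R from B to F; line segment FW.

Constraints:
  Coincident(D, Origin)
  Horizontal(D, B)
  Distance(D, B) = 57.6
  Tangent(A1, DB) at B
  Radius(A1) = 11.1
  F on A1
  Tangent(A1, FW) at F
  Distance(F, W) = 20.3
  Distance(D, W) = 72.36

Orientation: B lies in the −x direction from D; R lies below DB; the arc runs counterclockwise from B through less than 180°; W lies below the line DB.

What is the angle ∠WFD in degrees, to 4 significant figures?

89.14°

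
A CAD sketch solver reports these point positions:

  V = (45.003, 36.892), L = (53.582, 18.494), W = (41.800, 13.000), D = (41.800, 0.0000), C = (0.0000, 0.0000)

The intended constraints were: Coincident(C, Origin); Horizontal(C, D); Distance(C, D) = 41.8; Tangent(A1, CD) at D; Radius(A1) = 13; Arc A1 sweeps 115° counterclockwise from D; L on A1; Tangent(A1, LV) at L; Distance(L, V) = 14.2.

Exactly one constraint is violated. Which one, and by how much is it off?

Distance(L, V) = 14.2 — off by 6.10.

C = (0.00, 0.00) ✓; C.y = 0.00, D.y = 0.00 ✓; |CD| = 41.80 ✓; ∠(WD, DC) = 90.00° ✓; |WD| = 13.00 ✓; bearing(W→L) − bearing(W→D) = 115.0° ✓; |WL| = 13.00 ✓; ∠(WL, LV) = 90.00° ✓; |LV| = 20.30 ✗.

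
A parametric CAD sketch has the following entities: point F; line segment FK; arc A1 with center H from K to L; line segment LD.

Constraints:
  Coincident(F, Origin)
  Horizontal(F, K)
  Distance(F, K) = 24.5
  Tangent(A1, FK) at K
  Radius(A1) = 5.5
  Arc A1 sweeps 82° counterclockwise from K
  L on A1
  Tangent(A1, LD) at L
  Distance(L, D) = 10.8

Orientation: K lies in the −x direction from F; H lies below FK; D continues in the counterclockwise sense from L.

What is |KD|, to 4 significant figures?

16.92

On A1, K sits at bearing 90° from H; an 82° counterclockwise sweep puts L at bearing 172°, so L = H + 5.5·(cos 172°, sin 172°) = (-29.95, -4.735). Since A1 is tangent to LD there, HL ⟂ LD, so LD runs along (−sin 172°, cos 172°); with |LD| = 10.8, D = (-31.45, -15.43). Then |KD| = |D − K| = 16.92.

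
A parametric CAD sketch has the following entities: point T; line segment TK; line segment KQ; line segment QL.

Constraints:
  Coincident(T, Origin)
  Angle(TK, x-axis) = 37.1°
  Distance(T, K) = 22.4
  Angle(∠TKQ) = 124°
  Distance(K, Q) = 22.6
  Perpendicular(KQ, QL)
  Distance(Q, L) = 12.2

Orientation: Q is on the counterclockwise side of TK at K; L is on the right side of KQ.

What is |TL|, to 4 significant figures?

46.70

T is at the origin; TK runs at 37.1° with length 22.4, so K = 22.4·(cos 37.1°, sin 37.1°) = (17.87, 13.51). ∠TKQ = 124.0°, so KQ runs at 37.1° + (180° − 124.0°) = 93.10° from the x-axis; with |KQ| = 22.6, Q = K + 22.6·(cos 93.10°, sin 93.10°) = (16.64, 36.08). KQ ⟂ QL; with |QL| = 12.2 on the right of KQ, L = Q + 12.2·(0.9985, 0.05408) = (28.83, 36.74). Then |TL| = |L − T| = 46.70.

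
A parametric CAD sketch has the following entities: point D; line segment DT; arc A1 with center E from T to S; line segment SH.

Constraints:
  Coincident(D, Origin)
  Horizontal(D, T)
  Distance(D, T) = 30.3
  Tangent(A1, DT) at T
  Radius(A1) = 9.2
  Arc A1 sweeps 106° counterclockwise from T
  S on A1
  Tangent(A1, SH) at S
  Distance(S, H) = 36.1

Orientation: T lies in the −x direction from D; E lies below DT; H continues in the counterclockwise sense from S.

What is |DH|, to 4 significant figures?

54.85

D is at the origin; D and T share the same y with |DT| = 30.3 and T on the −x side, so T = (-30.30, 0.000). Tangency of A1 to DT means the radius ET is perpendicular to DT, so E = T + (0, -9.2) = (-30.30, -9.200). On A1, T sits at bearing 90° from E; a 106° counterclockwise sweep puts S at bearing 196°, so S = E + 9.2·(cos 196°, sin 196°) = (-39.14, -11.74). Tangency of A1 to SH means the radius ES is perpendicular to SH, so SH runs along (−sin 196°, cos 196°); with |SH| = 36.1, H = (-29.19, -46.44). Then |DH| = |H − D| = 54.85.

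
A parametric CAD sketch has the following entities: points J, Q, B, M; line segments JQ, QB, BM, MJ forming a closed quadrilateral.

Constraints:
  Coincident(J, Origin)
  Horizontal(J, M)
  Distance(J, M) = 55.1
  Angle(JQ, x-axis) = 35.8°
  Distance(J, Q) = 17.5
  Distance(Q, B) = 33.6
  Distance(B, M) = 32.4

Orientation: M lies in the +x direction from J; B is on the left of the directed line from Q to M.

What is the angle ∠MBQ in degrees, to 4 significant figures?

79.40°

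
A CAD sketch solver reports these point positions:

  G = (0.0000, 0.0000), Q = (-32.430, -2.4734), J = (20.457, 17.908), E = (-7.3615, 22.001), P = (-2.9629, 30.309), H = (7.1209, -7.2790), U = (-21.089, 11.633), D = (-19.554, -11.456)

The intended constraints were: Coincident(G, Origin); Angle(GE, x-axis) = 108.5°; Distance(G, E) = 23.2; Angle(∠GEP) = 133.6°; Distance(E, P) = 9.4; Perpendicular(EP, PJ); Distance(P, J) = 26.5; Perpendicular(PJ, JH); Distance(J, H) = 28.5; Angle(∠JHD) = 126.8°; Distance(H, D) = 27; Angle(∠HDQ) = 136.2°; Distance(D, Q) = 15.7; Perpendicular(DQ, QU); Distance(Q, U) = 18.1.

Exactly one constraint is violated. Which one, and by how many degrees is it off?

Perpendicular(DQ, QU) — off by 3.90°.

G = (0.00, 0.00) ✓; GE at 108.5° ✓; |GE| = 23.20 ✓; ∠GEP = 133.6° ✓; |EP| = 9.401 ✓; ∠(EP, PJ) = 90.00° ✓; |PJ| = 26.50 ✓; ∠(PJ, JH) = 90.00° ✓; |JH| = 28.50 ✓; ∠JHD = 126.8° ✓; |HD| = 27.00 ✓; ∠HDQ = 136.2° ✓; |DQ| = 15.70 ✓; ∠(DQ, QU) = 93.90° ✗; |QU| = 18.10 ✓.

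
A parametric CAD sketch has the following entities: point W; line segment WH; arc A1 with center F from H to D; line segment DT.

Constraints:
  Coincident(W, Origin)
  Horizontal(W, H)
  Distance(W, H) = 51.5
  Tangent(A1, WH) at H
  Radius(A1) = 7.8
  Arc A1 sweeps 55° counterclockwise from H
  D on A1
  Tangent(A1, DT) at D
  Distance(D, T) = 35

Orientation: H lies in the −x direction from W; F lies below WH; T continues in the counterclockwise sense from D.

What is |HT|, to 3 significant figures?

41.5

On A1, H sits at bearing 90° from F; a 55° counterclockwise sweep puts D at bearing 145°, so D = F + 7.8·(cos 145°, sin 145°) = (-57.9, -3.33). Tangency of A1 to DT means the radius FD is perpendicular to DT, so DT runs along (−sin 145°, cos 145°); with |DT| = 35.0, T = (-78.0, -32.0). Then |HT| = |T − H| = 41.5.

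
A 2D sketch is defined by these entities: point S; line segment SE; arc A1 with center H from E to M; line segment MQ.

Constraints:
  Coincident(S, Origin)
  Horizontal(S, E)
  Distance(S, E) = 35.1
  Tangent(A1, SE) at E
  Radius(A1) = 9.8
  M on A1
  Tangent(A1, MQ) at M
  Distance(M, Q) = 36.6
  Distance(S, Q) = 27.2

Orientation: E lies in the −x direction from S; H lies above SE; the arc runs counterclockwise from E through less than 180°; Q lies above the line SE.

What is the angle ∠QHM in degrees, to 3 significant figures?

75.0°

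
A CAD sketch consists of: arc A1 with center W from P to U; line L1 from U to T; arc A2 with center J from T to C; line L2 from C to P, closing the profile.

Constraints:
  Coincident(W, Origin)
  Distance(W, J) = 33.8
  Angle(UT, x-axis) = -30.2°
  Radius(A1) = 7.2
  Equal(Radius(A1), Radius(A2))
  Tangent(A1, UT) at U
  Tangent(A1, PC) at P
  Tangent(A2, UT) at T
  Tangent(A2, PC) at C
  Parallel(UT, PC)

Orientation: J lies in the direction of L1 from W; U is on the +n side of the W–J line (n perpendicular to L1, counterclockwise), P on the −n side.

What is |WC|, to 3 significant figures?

34.6

The slot axis is L1's direction at -30.2°, so u = (cos -30.2°, sin -30.2°) = (0.864, -0.503) and n = (−sin -30.2°, cos -30.2°) = (0.503, 0.864). W is at the origin and J lies 33.8 along u from W, so J = 33.8·u = (29.2, -17.0). Tangency of A1 to both parallel lines with radius 7.2 puts U and P at W ± 7.2·n: U = (3.62, 6.22), P = (-3.62, -6.22). Equal radii place T and C the same way about J: T = J + 7.2·n = (32.8, -10.8), C = J − 7.2·n = (25.6, -23.2). Then |WC| = |C − W| = 34.6.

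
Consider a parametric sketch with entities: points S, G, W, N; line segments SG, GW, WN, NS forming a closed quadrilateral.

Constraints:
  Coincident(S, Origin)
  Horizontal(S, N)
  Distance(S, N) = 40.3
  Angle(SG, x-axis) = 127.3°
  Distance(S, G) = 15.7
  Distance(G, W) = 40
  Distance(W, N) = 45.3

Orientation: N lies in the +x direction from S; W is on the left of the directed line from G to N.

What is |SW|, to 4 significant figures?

44.59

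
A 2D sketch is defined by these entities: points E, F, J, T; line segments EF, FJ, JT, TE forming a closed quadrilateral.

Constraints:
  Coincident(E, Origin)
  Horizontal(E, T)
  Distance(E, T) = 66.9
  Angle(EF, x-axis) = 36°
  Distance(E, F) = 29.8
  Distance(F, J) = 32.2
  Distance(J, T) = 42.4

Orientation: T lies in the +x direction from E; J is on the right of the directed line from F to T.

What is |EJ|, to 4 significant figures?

30.73

Checks: |FJ| = 32.20 ✓; |JT| = 42.40 ✓.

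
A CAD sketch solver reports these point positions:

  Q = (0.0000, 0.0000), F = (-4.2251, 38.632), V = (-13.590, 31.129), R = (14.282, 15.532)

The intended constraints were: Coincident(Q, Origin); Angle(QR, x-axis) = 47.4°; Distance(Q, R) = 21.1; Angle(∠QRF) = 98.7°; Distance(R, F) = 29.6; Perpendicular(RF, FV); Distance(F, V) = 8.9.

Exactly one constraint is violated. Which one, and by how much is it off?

Distance(F, V) = 8.9 — off by 3.10.

Q = (0.00, 0.00) ✓; QR at 47.40° ✓; |QR| = 21.10 ✓; ∠QRF = 98.70° ✓; |RF| = 29.60 ✓; ∠(RF, FV) = 90.00° ✓; |FV| = 12.00 ✗.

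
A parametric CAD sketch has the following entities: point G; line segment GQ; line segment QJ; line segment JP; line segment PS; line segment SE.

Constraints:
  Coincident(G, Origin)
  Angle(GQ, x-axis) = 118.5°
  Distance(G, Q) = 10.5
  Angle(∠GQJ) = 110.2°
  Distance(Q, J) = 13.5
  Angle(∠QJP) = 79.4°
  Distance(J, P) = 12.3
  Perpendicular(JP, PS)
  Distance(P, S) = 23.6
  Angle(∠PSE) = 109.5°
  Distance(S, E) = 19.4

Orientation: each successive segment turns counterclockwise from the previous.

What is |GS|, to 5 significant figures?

8.5960

∠QJP = 79.4° gives JP at -71.100° from the x-axis; with |JP| = 12.3, P = (-14.385, -4.3581). JP ⟂ PS, so PS runs at 18.900°; with |PS| = 23.6, S = (7.9430, 3.2864). Then |GS| = |S − G| = 8.5960.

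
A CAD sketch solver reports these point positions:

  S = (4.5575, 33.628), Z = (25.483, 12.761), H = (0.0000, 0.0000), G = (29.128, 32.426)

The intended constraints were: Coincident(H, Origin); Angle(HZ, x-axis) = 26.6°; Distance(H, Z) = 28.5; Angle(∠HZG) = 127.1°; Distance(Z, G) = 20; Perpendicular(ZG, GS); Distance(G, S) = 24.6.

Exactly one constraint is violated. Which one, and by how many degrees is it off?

Perpendicular(ZG, GS) — off by 7.70°.

H = (0.00, 0.00) ✓; HZ at 26.60° ✓; |HZ| = 28.50 ✓; ∠HZG = 127.1° ✓; |ZG| = 20.00 ✓; ∠(ZG, GS) = 97.70° ✗; |GS| = 24.60 ✓.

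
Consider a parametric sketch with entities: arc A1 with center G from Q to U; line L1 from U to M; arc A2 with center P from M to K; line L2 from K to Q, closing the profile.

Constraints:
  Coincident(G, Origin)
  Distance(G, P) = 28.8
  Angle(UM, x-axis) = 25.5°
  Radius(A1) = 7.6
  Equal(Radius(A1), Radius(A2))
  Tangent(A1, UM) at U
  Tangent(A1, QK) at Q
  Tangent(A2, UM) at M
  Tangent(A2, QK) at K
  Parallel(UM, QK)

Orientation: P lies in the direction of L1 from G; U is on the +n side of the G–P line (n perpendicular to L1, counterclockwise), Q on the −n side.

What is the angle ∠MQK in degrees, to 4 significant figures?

27.82°

The slot axis is L1's direction at 25.5°, so u = (cos 25.5°, sin 25.5°) = (0.9026, 0.4305) and n = (−sin 25.5°, cos 25.5°) = (-0.4305, 0.9026). G is at the origin and P lies 28.8 along u from G, so P = 28.8·u = (25.99, 12.40). Tangency of A1 to both parallel lines with radius 7.6 puts U and Q at G ± 7.6·n: U = (-3.272, 6.860), Q = (3.272, -6.860). Equal radii place M and K the same way about P: M = P + 7.6·n = (22.72, 19.26), K = P − 7.6·n = (29.27, 5.539). Then cos ∠MQK = QM·QK / (|QM||QK|), giving 27.82°.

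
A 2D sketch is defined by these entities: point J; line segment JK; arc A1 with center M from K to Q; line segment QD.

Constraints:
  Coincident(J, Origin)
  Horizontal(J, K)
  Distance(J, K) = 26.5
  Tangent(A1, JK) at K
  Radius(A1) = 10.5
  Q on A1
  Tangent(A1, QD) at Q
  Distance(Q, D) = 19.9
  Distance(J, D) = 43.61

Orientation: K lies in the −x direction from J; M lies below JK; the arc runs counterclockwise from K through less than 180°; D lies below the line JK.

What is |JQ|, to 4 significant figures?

39.00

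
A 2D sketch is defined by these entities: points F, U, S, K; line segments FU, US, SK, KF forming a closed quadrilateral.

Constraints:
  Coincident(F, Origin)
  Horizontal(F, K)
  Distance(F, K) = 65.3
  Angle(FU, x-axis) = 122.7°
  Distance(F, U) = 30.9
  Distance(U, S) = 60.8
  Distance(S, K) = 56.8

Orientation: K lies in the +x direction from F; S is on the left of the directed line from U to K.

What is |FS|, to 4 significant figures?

63.70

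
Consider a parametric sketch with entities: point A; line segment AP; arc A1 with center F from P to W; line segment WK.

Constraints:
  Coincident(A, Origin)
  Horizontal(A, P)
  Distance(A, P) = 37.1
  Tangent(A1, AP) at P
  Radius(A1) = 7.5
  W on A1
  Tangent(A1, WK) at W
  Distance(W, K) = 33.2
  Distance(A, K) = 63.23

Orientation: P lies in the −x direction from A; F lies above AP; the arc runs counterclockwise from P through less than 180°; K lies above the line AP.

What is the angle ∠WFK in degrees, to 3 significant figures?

77.3°

A is at the origin; AP is horizontal with |AP| = 37.1 and P on the −x side, so P = (-37.1, 0.00). A1 meets AP tangentially, so FP is at right angles to AP, so F = P + (0, 7.5) = (-37.1, 7.50). Since FW ⟂ WK (tangency), |FK| = √(7.5² + 33.2²) = 34.0 regardless of where W sits on A1. So K lies on both circle(A, 63.23) and circle(F, 34.0); the above-AP intersection is K = (-49.7, 39.1). W is the foot of the tangent from K: W = (-30.9, 11.7).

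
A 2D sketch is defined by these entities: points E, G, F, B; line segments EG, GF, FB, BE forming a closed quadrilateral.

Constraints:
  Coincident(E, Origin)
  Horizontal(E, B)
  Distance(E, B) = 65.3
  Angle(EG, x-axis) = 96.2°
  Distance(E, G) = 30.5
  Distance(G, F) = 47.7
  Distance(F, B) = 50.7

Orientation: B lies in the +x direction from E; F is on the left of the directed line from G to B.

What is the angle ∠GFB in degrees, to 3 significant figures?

99.3°

E is at the origin; EB is horizontal with |EB| = 65.3 and B in +x, so B = (65.3, 0). EG runs at 96.2° with |EG| = 30.5, so G = (-3.29, 30.3). F is determined by |GF| = 47.7 and |FB| = 50.7 together: it lies at the intersection of circle(G, 47.7) and circle(B, 50.7). With |GB| = 75.0, the foot of the radical line on GB is 35.5 from G and the perpendicular offset is √(47.7² − 35.5²) = 31.8. Taking the left-of-GB solution: F = (42.1, 45.1).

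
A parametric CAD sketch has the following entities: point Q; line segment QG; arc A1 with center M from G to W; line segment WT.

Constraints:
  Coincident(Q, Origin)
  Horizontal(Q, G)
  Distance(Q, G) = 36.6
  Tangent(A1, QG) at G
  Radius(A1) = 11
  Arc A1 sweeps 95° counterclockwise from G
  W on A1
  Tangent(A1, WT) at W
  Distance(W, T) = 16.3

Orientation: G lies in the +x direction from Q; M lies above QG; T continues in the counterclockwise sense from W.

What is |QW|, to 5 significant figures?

49.039

Q is at the origin; QG is horizontal with |QG| = 36.6 and G on the +x side, so G = (36.600, 0.0000). Tangency of A1 to QG means the radius MG is perpendicular to QG, so M = G + (0, 11) = (36.600, 11.000). On A1, G sits at bearing -90° from M; a 95° counterclockwise sweep puts W at bearing 5°, so W = M + 11.0·(cos 5°, sin 5°) = (47.558, 11.959). Then |QW| = |W − Q| = 49.039.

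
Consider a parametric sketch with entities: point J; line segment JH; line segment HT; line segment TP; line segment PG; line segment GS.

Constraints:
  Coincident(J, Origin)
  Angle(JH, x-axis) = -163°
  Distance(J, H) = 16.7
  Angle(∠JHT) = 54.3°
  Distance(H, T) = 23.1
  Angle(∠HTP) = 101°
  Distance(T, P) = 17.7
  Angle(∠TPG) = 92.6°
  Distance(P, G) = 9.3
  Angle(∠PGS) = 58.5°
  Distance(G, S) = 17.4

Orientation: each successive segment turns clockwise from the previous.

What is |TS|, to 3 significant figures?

3.02

∠TPG = 92.6° gives PG at -95.1° from the x-axis; with |PG| = 9.3, G = (8.15, 5.36). ∠PGS = 58.5° gives GS at 143° from the x-axis; with |GS| = 17.4, S = (-5.82, 15.7). Then |TS| = |S − T| = 3.02.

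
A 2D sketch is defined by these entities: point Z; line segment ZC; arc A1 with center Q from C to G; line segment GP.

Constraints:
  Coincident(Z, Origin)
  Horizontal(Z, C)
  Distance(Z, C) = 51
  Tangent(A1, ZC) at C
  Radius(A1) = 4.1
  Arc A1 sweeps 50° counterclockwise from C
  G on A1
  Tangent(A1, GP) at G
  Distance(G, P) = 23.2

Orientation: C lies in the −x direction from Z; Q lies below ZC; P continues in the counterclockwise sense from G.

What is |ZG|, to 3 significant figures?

54.2

Z is at the origin; Z and C share the same y with |ZC| = 51.0 and C on the −x side, so C = (-51.0, 0.00). A1 meets ZC tangentially, so QC is at right angles to ZC, so Q = C + (0, -4.1) = (-51.0, -4.10). On A1, C sits at bearing 90° from Q; a 50° counterclockwise sweep puts G at bearing 140°, so G = Q + 4.1·(cos 140°, sin 140°) = (-54.1, -1.46). Then |ZG| = |G − Z| = 54.2.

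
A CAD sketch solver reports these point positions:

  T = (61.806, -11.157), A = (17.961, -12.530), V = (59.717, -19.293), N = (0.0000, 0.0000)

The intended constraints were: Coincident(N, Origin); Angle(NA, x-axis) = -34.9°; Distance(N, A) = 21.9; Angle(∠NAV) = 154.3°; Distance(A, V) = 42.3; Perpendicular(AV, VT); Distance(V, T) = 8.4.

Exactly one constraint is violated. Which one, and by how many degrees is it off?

Perpendicular(AV, VT) — off by 5.20°.

N = (0.00, 0.00) ✓; NA at -34.90° ✓; |NA| = 21.90 ✓; ∠NAV = 154.3° ✓; |AV| = 42.30 ✓; ∠(AV, VT) = 84.80° ✗; |VT| = 8.400 ✓.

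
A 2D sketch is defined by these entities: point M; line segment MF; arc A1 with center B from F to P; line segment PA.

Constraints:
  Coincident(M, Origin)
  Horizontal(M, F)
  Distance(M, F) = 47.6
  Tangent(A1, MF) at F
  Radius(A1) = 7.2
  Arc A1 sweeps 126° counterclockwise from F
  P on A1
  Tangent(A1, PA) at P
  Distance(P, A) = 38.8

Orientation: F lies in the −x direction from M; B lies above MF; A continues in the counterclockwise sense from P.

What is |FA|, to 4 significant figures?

46.07

M is at the origin; MF is horizontal with |MF| = 47.6 and F on the −x side, so F = (-47.60, 0.000). Since A1 is tangent to MF there, BF ⟂ MF, so B = F + (0, 7.2) = (-47.60, 7.200). On A1, F sits at bearing -90° from B; a 126° counterclockwise sweep puts P at bearing 36°, so P = B + 7.2·(cos 36°, sin 36°) = (-41.78, 11.43). Tangency of A1 to PA means the radius BP is perpendicular to PA, so PA runs along (−sin 36°, cos 36°); with |PA| = 38.8, A = (-64.58, 42.82). Then |FA| = |A − F| = 46.07.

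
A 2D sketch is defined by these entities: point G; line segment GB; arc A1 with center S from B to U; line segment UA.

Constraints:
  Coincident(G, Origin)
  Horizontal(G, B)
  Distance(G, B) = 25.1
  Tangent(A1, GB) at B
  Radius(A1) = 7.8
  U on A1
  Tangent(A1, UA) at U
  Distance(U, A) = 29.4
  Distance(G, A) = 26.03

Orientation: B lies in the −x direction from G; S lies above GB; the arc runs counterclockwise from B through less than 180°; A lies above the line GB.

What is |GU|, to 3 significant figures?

19.2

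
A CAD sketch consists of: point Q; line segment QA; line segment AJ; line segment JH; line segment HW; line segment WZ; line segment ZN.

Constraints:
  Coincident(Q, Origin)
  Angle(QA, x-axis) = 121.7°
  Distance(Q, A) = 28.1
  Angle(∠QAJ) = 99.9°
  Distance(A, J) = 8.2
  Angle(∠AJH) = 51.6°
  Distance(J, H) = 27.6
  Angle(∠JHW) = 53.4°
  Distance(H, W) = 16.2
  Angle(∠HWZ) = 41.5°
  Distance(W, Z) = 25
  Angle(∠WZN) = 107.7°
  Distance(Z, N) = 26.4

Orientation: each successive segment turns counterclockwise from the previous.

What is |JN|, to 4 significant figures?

45.83

Q is at the origin; QA runs at 121.7° with length 28.1, so A = (-14.77, 23.91). ∠QAJ = 99.9° gives AJ at -158.2° from the x-axis; with |AJ| = 8.2, J = (-22.38, 20.86). ∠AJH = 51.6° gives JH at -29.80° from the x-axis; with |JH| = 27.6, H = (1.571, 7.146). ∠JHW = 53.4° gives HW at 96.80° from the x-axis; with |HW| = 16.2, W = (-0.3472, 23.23). ∠HWZ = 41.5° gives WZ at -124.7° from the x-axis; with |WZ| = 25.0, Z = (-14.58, 2.679). ∠WZN = 107.7° gives ZN at -52.40° from the x-axis; with |ZN| = 26.4, N = (1.529, -18.24). Then |JN| = |N − J| = 45.83.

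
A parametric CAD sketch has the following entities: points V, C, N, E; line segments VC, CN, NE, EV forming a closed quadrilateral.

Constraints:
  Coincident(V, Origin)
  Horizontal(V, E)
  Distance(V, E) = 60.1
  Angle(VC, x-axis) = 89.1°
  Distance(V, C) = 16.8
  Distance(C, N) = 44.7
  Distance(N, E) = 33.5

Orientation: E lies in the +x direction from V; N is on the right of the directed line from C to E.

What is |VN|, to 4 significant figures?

34.57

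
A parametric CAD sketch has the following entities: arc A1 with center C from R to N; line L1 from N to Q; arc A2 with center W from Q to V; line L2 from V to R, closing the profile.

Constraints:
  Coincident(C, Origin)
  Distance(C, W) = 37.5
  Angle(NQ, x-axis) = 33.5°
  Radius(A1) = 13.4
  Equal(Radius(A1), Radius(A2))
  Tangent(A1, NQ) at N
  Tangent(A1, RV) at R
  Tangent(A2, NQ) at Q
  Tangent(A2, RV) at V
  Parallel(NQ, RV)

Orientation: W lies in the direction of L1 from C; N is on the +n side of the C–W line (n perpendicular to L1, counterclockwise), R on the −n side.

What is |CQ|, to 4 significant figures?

39.82

The slot axis is L1's direction at 33.5°, so u = (cos 33.5°, sin 33.5°) = (0.8339, 0.5519) and n = (−sin 33.5°, cos 33.5°) = (-0.5519, 0.8339). C is at the origin and W lies 37.5 along u from C, so W = 37.5·u = (31.27, 20.70). Tangency of A1 to both parallel lines with radius 13.4 puts N and R at C ± 13.4·n: N = (-7.396, 11.17), R = (7.396, -11.17). Equal radii place Q and V the same way about W: Q = W + 13.4·n = (23.87, 31.87), V = W − 13.4·n = (38.67, 9.524). Then |CQ| = |Q − C| = 39.82.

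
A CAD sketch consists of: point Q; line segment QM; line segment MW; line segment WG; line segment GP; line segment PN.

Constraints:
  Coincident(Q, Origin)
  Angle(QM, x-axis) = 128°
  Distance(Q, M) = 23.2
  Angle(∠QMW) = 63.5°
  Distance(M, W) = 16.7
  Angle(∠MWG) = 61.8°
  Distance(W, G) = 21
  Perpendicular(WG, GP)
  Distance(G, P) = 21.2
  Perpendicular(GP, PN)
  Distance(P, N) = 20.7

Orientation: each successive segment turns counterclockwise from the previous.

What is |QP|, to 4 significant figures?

25.42

Q is at the origin; QM runs at 128.0° with length 23.2, so M = (-14.28, 18.28). ∠QMW = 63.5° gives MW at -115.5° from the x-axis; with |MW| = 16.7, W = (-21.47, 3.209). ∠MWG = 61.8° gives WG at 2.700° from the x-axis; with |WG| = 21.0, G = (-0.4962, 4.198). The perpendicularity gives GP at right angles to WG, so GP runs at 92.70°; with |GP| = 21.2, P = (-1.495, 25.37). Then |QP| = |P − Q| = 25.42.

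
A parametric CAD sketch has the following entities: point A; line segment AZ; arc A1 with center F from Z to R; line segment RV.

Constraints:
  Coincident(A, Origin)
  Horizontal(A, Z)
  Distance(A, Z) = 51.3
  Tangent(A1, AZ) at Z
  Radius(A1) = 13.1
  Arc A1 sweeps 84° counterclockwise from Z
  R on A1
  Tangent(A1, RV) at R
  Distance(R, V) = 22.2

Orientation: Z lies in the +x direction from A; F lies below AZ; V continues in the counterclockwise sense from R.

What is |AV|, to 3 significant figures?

49.4

A is at the origin; AZ is horizontal with |AZ| = 51.3 and Z on the +x side, so Z = (51.3, 0.00). Tangency of A1 to AZ means the radius FZ is perpendicular to AZ, so F = Z + (0, -13.1) = (51.3, -13.1). On A1, Z sits at bearing 90° from F; an 84° counterclockwise sweep puts R at bearing 174°, so R = F + 13.1·(cos 174°, sin 174°) = (38.3, -11.7). Tangency of A1 to RV means the radius FR is perpendicular to RV, so RV runs along (−sin 174°, cos 174°); with |RV| = 22.2, V = (36.0, -33.8). Then |AV| = |V − A| = 49.4.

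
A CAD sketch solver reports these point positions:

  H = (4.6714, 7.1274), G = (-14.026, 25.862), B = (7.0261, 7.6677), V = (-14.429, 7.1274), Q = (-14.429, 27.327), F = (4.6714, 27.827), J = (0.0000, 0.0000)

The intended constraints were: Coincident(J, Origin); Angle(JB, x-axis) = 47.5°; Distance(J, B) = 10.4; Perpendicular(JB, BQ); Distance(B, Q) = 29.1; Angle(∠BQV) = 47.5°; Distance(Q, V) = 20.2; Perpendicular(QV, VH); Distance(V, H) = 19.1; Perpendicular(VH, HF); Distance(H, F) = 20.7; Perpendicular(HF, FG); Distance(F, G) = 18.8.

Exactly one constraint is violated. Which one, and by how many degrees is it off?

Perpendicular(HF, FG) — off by 6.00°.

J = (0.00, 0.00) ✓; JB at 47.50° ✓; |JB| = 10.40 ✓; ∠(JB, BQ) = 90.00° ✓; |BQ| = 29.10 ✓; ∠BQV = 47.50° ✓; |QV| = 20.20 ✓; ∠(QV, VH) = 90.00° ✓; |VH| = 19.10 ✓; ∠(VH, HF) = 90.00° ✓; |HF| = 20.70 ✓; ∠(HF, FG) = 96.00° ✗; |FG| = 18.80 ✓.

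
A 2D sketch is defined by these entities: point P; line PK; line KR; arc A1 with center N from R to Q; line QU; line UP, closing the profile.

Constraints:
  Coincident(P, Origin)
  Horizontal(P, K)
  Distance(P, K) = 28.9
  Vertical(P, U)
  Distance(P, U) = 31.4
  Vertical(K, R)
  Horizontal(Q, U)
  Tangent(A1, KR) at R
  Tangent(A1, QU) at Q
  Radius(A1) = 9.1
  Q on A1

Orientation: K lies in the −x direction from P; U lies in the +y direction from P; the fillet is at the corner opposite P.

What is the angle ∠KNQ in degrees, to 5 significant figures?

157.80°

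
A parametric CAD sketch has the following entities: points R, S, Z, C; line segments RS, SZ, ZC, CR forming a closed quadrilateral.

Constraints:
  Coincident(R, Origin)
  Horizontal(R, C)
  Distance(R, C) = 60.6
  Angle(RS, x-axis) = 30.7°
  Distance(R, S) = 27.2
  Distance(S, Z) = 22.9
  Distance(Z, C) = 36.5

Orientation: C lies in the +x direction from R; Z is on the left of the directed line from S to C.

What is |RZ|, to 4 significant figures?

49.74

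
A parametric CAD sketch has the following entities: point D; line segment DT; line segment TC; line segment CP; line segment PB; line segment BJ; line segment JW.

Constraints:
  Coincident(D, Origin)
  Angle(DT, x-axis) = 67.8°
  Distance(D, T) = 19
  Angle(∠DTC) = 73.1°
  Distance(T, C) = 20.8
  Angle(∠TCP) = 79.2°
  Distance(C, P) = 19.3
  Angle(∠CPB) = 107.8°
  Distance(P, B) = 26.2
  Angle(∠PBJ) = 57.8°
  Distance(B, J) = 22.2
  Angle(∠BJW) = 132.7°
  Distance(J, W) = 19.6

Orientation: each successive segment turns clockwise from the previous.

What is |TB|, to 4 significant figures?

23.84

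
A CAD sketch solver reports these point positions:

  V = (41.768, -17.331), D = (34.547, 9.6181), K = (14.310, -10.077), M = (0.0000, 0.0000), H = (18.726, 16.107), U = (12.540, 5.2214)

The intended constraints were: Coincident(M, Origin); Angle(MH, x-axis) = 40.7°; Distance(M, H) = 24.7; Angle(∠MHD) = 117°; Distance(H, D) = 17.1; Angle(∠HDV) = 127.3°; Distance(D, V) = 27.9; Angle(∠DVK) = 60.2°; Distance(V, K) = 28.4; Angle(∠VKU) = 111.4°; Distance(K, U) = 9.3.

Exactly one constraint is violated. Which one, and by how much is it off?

Distance(K, U) = 9.3 — off by 6.10.

M = (0.00, 0.00) ✓; MH at 40.70° ✓; |MH| = 24.70 ✓; ∠MHD = 117.0° ✓; |HD| = 17.10 ✓; ∠HDV = 127.3° ✓; |DV| = 27.90 ✓; ∠DVK = 60.20° ✓; |VK| = 28.40 ✓; ∠VKU = 111.4° ✓; |KU| = 15.40 ✗.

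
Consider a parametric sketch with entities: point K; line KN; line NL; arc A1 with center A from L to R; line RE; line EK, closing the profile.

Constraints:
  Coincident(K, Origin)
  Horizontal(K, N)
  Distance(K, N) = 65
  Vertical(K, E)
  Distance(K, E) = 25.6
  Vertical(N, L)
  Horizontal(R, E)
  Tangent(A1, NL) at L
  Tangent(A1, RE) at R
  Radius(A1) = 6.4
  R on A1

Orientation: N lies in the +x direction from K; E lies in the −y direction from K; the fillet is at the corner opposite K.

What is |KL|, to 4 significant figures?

67.78

K is at the origin; KN is horizontal with |KN| = 65.0 and N on the +x side, so N = (65.00, 0.000). KE is vertical with |KE| = 25.6 and E on the −y side, so E = (0.000, -25.60). The virtual corner opposite K is at (65.00, -25.60). A1 meets NL tangentially, so AL is at right angles to NL and tangency of A1 to RE means the radius AR is perpendicular to RE, with radius 6.4, so the center A sits 6.4 in from both sides at A = (58.60, -19.20). That places the tangent points at L = (65.00, -19.20) on NL and R = (58.60, -25.60) on RE. Then |KL| = |L − K| = 67.78.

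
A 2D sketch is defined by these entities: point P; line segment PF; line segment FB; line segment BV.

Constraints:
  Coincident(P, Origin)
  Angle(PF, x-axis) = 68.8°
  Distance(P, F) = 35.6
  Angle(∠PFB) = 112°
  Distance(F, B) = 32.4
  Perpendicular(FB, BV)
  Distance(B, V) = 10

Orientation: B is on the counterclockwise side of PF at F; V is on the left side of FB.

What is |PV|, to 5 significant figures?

51.197

P is at the origin; PF runs at 68.8° with length 35.6, so F = 35.6·(cos 68.8°, sin 68.8°) = (12.874, 33.191). ∠PFB = 112.0°, so FB runs at 68.8° + (180° − 112.0°) = 136.80° from the x-axis; with |FB| = 32.4, B = F + 32.4·(cos 136.80°, sin 136.80°) = (-10.745, 55.370). FB is perpendicular to BV; with |BV| = 10.0 on the left of FB, V = B + 10.0·(-0.68455, -0.72897) = (-17.590, 48.080). Then |PV| = |V − P| = 51.197.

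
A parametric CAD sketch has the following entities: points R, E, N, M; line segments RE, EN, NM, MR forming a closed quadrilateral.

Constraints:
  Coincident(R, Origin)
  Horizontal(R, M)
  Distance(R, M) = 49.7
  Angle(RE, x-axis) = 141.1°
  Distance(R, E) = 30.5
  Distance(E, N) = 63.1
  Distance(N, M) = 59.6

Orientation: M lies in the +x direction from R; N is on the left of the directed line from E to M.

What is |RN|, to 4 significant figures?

62.07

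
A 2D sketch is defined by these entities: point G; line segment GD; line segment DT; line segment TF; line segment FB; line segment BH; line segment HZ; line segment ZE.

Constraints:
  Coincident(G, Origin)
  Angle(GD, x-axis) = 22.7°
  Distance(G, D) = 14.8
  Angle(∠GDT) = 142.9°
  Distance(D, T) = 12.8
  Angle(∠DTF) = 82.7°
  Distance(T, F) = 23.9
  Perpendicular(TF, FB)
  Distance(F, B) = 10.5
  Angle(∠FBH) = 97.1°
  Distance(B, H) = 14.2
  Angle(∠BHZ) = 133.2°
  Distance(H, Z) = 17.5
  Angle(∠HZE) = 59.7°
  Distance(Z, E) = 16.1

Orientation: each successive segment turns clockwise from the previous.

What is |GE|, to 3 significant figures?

27.7

G is at the origin; GD runs at 22.7° with length 14.8, so D = (13.7, 5.71). ∠GDT = 142.9° gives DT at -14.4° from the x-axis; with |DT| = 12.8, T = (26.1, 2.53). ∠DTF = 82.7° gives TF at -112° from the x-axis; with |TF| = 23.9, F = (17.2, -19.7). The perpendicularity gives FB at right angles to TF, so FB runs at 158°; with |FB| = 10.5, B = (7.46, -15.8). ∠FBH = 97.1° gives BH at 75.4° from the x-axis; with |BH| = 14.2, H = (11.0, -2.05). ∠BHZ = 133.2° gives HZ at 28.6° from the x-axis; with |HZ| = 17.5, Z = (26.4, 6.32). ∠HZE = 59.7° gives ZE at -91.7° from the x-axis; with |ZE| = 16.1, E = (25.9, -9.77). Then |GE| = |E − G| = 27.7.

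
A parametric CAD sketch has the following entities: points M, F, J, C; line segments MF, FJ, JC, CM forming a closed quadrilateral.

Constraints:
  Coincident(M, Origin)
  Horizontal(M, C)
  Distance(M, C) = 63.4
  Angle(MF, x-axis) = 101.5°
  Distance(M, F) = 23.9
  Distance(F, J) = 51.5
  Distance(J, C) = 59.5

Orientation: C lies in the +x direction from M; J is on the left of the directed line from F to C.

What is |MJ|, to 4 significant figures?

65.02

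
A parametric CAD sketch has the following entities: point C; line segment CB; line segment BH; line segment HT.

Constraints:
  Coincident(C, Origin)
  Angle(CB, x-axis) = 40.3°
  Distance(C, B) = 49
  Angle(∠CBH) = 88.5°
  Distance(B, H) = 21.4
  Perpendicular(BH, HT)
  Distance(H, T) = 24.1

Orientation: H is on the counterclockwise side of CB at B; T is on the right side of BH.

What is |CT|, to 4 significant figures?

75.80

C is at the origin; CB runs at 40.3° with length 49.0, so B = 49.0·(cos 40.3°, sin 40.3°) = (37.37, 31.69). ∠CBH = 88.5°, so BH runs at 40.3° + (180° − 88.5°) = 131.8° from the x-axis; with |BH| = 21.4, H = B + 21.4·(cos 131.8°, sin 131.8°) = (23.11, 47.65). BH ⟂ HT; with |HT| = 24.1 on the right of BH, T = H + 24.1·(0.7455, 0.6665) = (41.07, 63.71). Then |CT| = |T − C| = 75.80.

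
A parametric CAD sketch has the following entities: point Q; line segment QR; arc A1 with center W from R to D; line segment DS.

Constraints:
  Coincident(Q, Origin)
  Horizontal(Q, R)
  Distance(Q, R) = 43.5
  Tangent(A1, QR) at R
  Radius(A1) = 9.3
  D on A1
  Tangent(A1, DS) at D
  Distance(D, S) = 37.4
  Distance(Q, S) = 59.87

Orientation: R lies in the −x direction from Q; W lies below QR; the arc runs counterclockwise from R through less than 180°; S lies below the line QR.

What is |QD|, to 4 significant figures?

53.62

Q is at the origin; QR is horizontal with |QR| = 43.5 and R on the −x side, so R = (-43.50, 0.000). Tangency of A1 to QR means the radius WR is perpendicular to QR, so W = R + (0, -9.3) = (-43.50, -9.300). Since WD ⟂ DS (tangency), |WS| = √(9.3² + 37.4²) = 38.54 regardless of where D sits on A1. So S lies on both circle(Q, 59.87) and circle(W, 38.54); the below-QR intersection is S = (-36.77, -47.25). D is the foot of the tangent from S: D = (-51.99, -13.09).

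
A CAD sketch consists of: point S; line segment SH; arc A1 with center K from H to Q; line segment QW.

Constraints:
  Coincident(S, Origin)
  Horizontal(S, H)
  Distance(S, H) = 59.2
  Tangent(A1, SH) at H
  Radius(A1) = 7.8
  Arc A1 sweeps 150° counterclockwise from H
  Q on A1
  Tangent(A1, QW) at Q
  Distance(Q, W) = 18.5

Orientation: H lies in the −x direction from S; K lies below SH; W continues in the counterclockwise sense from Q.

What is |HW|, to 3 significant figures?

26.7

S is at the origin; S and H share the same y with |SH| = 59.2 and H on the −x side, so H = (-59.2, 0.00). The tangent condition forces KH to be normal to SH, so K = H + (0, -7.8) = (-59.2, -7.80). On A1, H sits at bearing 90° from K; a 150° counterclockwise sweep puts Q at bearing 240°, so Q = K + 7.8·(cos 240°, sin 240°) = (-63.1, -14.6). A1 meets QW tangentially, so KQ is at right angles to QW, so QW runs along (−sin 240°, cos 240°); with |QW| = 18.5, W = (-47.1, -23.8). Then |HW| = |W − H| = 26.7.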